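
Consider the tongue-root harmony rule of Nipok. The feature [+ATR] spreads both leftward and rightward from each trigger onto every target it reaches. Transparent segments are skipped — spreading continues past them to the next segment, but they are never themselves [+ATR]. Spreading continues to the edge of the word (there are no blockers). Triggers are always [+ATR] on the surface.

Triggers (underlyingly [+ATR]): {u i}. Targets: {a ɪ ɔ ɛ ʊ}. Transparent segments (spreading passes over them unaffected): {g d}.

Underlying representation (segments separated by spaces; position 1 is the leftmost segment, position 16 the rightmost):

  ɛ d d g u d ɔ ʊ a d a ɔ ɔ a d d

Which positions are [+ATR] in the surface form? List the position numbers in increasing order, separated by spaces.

1 5 7 8 9 11 12 13 14

From /u/ at 5 rightward: 6 /d/ transparent; 7 /ɔ/ → [+ATR]; 8 /ʊ/ → [+ATR]; 9 /a/ → [+ATR]; 10 /d/ transparent; 11 /a/ → [+ATR]; 12 /ɔ/ → [+ATR]; 13 /ɔ/ → [+ATR]; 14 /a/ → [+ATR]; 15 /d/ transparent; 16 /d/ transparent; word edge.
From /u/ at 5 leftward: 4 /g/ transparent; 3 /d/ transparent; 2 /d/ transparent; 1 /ɛ/ → [+ATR]; word edge.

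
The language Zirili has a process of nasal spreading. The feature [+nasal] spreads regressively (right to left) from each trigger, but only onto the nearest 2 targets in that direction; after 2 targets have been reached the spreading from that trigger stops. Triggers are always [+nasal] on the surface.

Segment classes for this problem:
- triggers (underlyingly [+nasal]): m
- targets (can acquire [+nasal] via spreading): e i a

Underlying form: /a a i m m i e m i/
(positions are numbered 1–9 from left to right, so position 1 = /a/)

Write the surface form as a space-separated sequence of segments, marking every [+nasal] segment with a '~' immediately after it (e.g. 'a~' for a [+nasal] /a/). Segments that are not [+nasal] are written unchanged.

From /m/ at 4 leftward: 3 /i/ → [+nasal]; 2 /a/ → [+nasal]; bound reached.
From /m/ at 5 leftward: 4 /m/ is itself a trigger — this domain ends here.
From /m/ at 8 leftward: 7 /e/ → [+nasal]; 6 /i/ → [+nasal]; bound reached.
Targets with no active source: positions 1 9 stay [-nasal].
[+nasal] positions on the surface: 2 3 4 5 6 7 8.

a a~ i~ m~ m~ i~ e~ m~ i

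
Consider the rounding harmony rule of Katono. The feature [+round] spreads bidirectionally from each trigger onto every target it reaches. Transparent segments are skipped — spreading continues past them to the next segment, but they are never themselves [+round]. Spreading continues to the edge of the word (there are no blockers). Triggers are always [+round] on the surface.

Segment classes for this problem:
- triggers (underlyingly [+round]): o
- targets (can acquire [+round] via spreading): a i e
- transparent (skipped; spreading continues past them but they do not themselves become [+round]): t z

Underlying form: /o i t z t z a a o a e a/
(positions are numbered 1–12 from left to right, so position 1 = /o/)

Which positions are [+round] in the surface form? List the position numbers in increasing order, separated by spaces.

From /o/ at 1 rightward: 2 /i/ → [+round]; 3 /t/ transparent; 4 /z/ transparent; 5 /t/ transparent; 6 /z/ transparent; 7 /a/ → [+round]; 8 /a/ → [+round]; 9 /o/ is itself a trigger — this domain ends here.
From /o/ at 1 leftward: word edge.
From /o/ at 9 rightward: 10 /a/ → [+round]; 11 /e/ → [+round]; 12 /a/ → [+round]; word edge.
From /o/ at 9 leftward: 8 /a/ → [+round]; 7 /a/ → [+round]; 6 /z/ transparent; 5 /t/ transparent; 4 /z/ transparent; 3 /t/ transparent; 2 /i/ → [+round]; 1 /o/ is itself a trigger — this domain ends here.

1 2 7 8 9 10 11 12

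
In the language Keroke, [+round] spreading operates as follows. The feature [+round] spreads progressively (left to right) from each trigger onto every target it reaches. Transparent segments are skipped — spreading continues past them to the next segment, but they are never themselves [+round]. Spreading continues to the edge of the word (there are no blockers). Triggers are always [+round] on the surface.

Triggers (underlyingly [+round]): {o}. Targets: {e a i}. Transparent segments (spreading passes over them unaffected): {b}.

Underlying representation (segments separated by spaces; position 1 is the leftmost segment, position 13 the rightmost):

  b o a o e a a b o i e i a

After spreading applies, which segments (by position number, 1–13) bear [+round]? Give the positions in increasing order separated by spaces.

2 3 4 5 6 7 9 10 11 12 13

From /o/ at 2 rightward: 3 /a/ → [+round]; 4 /o/ is itself a trigger — this domain ends here.
From /o/ at 4 rightward: 5 /e/ → [+round]; 6 /a/ → [+round]; 7 /a/ → [+round]; 8 /b/ transparent; 9 /o/ is itself a trigger — this domain ends here.
From /o/ at 9 rightward: 10 /i/ → [+round]; 11 /e/ → [+round]; 12 /i/ → [+round]; 13 /a/ → [+round]; word edge.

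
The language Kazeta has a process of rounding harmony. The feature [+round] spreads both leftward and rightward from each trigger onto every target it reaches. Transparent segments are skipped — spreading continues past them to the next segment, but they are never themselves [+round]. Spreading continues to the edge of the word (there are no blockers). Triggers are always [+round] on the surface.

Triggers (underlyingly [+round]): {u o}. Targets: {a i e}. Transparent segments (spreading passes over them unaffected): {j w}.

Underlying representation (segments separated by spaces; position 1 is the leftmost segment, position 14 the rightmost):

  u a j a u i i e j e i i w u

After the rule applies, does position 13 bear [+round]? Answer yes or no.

From /u/ at 1 rightward: 2 /a/ → [+round]; 3 /j/ transparent; 4 /a/ → [+round]; 5 /u/ is itself a trigger — this domain ends here.
From /u/ at 1 leftward: word edge.
From /u/ at 5 rightward: 6 /i/ → [+round]; 7 /i/ → [+round]; 8 /e/ → [+round]; 9 /j/ transparent; 10 /e/ → [+round]; 11 /i/ → [+round]; 12 /i/ → [+round]; 13 /w/ transparent; 14 /u/ is itself a trigger — this domain ends here.
From /u/ at 5 leftward: 4 /a/ → [+round]; 3 /j/ transparent; 2 /a/ → [+round]; 1 /u/ is itself a trigger — this domain ends here.
From /u/ at 14 rightward: word edge.
From /u/ at 14 leftward: 13 /w/ transparent; 12 /i/ → [+round]; 11 /i/ → [+round]; 10 /e/ → [+round]; 9 /j/ transparent; 8 /e/ → [+round]; 7 /i/ → [+round]; 6 /i/ → [+round]; 5 /u/ is itself a trigger — this domain ends here.
[+round] positions on the surface: 1 2 4 5 6 7 8 10 11 12 14.

no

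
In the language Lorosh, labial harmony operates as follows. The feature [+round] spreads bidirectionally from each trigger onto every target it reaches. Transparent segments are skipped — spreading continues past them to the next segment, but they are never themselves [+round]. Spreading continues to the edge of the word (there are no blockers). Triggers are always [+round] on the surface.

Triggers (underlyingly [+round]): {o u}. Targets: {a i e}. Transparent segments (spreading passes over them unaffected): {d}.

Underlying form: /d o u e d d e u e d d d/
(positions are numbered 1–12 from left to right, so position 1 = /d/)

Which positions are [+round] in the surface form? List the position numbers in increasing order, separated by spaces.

2 3 4 7 8 9

From /o/ at 2 rightward: 3 /u/ is itself a trigger — this domain ends here.
From /o/ at 2 leftward: 1 /d/ transparent; word edge.
From /u/ at 3 rightward: 4 /e/ → [+round]; 5 /d/ transparent; 6 /d/ transparent; 7 /e/ → [+round]; 8 /u/ is itself a trigger — this domain ends here.
From /u/ at 3 leftward: 2 /o/ is itself a trigger — this domain ends here.
From /u/ at 8 rightward: 9 /e/ → [+round]; 10 /d/ transparent; 11 /d/ transparent; 12 /d/ transparent; word edge.
From /u/ at 8 leftward: 7 /e/ → [+round]; 6 /d/ transparent; 5 /d/ transparent; 4 /e/ → [+round]; 3 /u/ is itself a trigger — this domain ends here.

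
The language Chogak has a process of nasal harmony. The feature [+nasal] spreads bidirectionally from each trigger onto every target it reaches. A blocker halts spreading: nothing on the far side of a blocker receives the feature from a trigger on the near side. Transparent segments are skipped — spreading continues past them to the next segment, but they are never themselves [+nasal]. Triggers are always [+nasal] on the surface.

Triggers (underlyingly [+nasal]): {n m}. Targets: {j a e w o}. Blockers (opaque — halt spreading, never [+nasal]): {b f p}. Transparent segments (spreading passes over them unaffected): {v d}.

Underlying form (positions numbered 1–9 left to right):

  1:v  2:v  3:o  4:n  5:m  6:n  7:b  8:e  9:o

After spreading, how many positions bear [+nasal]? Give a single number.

4

From /n/ at 4 rightward: 5 /m/ is itself a trigger — this domain ends here.
From /n/ at 4 leftward: 3 /o/ → [+nasal]; 2 /v/ transparent; 1 /v/ transparent; word edge.
From /m/ at 5 rightward: 6 /n/ is itself a trigger — this domain ends here.
From /m/ at 5 leftward: 4 /n/ is itself a trigger — this domain ends here.
From /n/ at 6 rightward: 7 /b/ blocks.
From /n/ at 6 leftward: 5 /m/ is itself a trigger — this domain ends here.
Targets with no active source: positions 8 9 stay [-nasal].
[+nasal] positions on the surface: 3 4 5 6.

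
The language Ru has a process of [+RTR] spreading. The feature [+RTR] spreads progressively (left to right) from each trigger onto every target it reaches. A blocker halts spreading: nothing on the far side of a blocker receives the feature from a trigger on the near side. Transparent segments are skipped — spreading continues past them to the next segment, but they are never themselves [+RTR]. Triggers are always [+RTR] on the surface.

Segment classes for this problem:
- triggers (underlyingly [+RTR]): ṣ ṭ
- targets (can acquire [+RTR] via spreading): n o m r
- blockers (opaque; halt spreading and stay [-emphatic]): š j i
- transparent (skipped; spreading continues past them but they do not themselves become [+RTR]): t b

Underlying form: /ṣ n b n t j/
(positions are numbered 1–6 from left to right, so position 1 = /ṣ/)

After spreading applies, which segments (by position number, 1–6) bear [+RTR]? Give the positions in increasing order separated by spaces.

From /ṣ/ at 1 rightward: 2 /n/ → [+RTR]; 3 /b/ transparent; 4 /n/ → [+RTR]; 5 /t/ transparent; 6 /j/ blocks.

1 2 4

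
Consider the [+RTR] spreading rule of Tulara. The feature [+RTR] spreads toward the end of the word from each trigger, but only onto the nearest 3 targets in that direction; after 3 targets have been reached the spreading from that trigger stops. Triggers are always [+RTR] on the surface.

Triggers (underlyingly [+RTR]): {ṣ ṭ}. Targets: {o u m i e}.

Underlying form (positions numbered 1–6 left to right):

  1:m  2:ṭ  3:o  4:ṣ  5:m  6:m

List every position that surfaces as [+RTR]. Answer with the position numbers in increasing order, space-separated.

From /ṭ/ at 2 rightward: 3 /o/ → [+RTR]; 4 /ṣ/ is itself a trigger — this domain ends here.
From /ṣ/ at 4 rightward: 5 /m/ → [+RTR]; 6 /m/ → [+RTR]; word edge.
Target with no active source: position 1 stays [-emphatic].

2 3 4 5 6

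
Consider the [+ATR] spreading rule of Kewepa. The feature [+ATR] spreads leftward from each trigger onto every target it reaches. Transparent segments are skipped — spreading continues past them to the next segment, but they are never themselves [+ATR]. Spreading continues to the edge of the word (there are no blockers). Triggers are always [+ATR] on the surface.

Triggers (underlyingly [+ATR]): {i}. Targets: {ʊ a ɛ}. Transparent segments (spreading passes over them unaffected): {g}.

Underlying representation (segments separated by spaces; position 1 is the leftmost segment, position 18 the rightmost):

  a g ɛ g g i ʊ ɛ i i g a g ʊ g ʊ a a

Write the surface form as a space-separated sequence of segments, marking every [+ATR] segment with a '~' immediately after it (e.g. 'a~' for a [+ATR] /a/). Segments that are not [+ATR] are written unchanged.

a~ g ɛ~ g g i~ ʊ~ ɛ~ i~ i~ g a g ʊ g ʊ a a

From /i/ at 6 leftward: 5 /g/ transparent; 4 /g/ transparent; 3 /ɛ/ → [+ATR]; 2 /g/ transparent; 1 /a/ → [+ATR]; word edge.
From /i/ at 9 leftward: 8 /ɛ/ → [+ATR]; 7 /ʊ/ → [+ATR]; 6 /i/ is itself a trigger — this domain ends here.
From /i/ at 10 leftward: 9 /i/ is itself a trigger — this domain ends here.
Targets with no active source: positions 12 14 16 17 18 stay [-ATR].
[+ATR] positions on the surface: 1 3 6 7 8 9 10.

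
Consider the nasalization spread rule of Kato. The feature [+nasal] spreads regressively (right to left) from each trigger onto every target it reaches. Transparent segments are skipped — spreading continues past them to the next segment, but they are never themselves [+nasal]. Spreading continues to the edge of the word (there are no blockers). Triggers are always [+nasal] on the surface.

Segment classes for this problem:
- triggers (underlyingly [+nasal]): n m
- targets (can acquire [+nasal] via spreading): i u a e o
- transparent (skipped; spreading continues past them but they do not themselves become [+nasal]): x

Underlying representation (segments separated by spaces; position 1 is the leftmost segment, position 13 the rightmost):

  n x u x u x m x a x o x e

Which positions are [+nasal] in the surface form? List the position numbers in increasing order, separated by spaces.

From /n/ at 1 leftward: word edge.
From /m/ at 7 leftward: 6 /x/ transparent; 5 /u/ → [+nasal]; 4 /x/ transparent; 3 /u/ → [+nasal]; 2 /x/ transparent; 1 /n/ is itself a trigger — this domain ends here.
Targets with no active source: positions 9 11 13 stay [-nasal].

1 3 5 7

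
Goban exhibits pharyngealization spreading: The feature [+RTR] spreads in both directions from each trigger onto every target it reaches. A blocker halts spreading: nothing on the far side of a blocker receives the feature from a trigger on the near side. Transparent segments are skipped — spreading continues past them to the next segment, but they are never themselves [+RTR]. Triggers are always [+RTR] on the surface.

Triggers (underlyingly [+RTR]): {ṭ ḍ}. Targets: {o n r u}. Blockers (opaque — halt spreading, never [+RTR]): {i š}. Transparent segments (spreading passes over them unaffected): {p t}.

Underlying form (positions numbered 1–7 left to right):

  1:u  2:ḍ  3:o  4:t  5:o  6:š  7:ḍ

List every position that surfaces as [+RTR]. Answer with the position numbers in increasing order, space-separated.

From /ḍ/ at 2 rightward: 3 /o/ → [+RTR]; 4 /t/ transparent; 5 /o/ → [+RTR]; 6 /š/ blocks.
From /ḍ/ at 2 leftward: 1 /u/ → [+RTR]; word edge.
From /ḍ/ at 7 rightward: word edge.
From /ḍ/ at 7 leftward: 6 /š/ blocks.

1 2 3 5 7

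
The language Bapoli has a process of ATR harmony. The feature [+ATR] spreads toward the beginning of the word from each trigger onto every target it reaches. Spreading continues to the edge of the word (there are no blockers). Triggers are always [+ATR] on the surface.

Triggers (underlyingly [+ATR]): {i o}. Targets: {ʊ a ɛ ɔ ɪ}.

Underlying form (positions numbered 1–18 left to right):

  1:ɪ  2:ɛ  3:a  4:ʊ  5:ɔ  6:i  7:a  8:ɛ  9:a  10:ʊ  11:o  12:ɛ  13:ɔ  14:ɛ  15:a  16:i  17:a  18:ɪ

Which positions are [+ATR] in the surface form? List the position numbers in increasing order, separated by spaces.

1 2 3 4 5 6 7 8 9 10 11 12 13 14 15 16

From /i/ at 6 leftward: 5 /ɔ/ → [+ATR]; 4 /ʊ/ → [+ATR]; 3 /a/ → [+ATR]; 2 /ɛ/ → [+ATR]; 1 /ɪ/ → [+ATR]; word edge.
From /o/ at 11 leftward: 10 /ʊ/ → [+ATR]; 9 /a/ → [+ATR]; 8 /ɛ/ → [+ATR]; 7 /a/ → [+ATR]; 6 /i/ is itself a trigger — this domain ends here.
From /i/ at 16 leftward: 15 /a/ → [+ATR]; 14 /ɛ/ → [+ATR]; 13 /ɔ/ → [+ATR]; 12 /ɛ/ → [+ATR]; 11 /o/ is itself a trigger — this domain ends here.
Targets with no active source: positions 17 18 stay [-ATR].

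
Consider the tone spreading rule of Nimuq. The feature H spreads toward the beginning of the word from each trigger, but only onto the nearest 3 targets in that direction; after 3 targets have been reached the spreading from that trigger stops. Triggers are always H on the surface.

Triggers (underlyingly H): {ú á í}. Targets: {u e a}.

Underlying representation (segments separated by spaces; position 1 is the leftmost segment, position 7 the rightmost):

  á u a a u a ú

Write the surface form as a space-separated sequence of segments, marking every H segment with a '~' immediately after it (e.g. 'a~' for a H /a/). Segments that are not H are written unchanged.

From /á/ at 1 leftward: word edge.
From /ú/ at 7 leftward: 6 /a/ → H; 5 /u/ → H; 4 /a/ → H; bound reached.
Targets with no active source: positions 2 3 stay [-high tone].
H positions on the surface: 1 4 5 6 7.

á~ u a a~ u~ a~ ú~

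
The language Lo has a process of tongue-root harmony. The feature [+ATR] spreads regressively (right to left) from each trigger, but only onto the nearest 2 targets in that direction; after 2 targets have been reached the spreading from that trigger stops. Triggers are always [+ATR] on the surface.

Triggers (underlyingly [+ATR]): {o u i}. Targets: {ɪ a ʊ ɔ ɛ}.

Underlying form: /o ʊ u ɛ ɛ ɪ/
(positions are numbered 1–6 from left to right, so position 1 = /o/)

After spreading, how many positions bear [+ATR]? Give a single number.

From /o/ at 1 leftward: word edge.
From /u/ at 3 leftward: 2 /ʊ/ → [+ATR]; 1 /o/ is itself a trigger — this domain ends here.
Targets with no active source: positions 4 5 6 stay [-ATR].
[+ATR] positions on the surface: 1 2 3.

3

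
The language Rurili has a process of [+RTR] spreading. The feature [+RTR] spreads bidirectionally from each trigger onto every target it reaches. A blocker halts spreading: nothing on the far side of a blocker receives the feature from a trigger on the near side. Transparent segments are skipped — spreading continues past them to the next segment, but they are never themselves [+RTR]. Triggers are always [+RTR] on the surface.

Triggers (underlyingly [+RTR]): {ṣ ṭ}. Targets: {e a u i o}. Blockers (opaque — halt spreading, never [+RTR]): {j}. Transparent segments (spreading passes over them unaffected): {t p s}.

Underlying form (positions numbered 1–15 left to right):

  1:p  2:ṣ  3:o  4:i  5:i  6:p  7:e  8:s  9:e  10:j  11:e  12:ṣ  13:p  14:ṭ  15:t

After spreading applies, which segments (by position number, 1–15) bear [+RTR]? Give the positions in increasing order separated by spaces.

2 3 4 5 7 9 11 12 14

From /ṣ/ at 2 rightward: 3 /o/ → [+RTR]; 4 /i/ → [+RTR]; 5 /i/ → [+RTR]; 6 /p/ transparent; 7 /e/ → [+RTR]; 8 /s/ transparent; 9 /e/ → [+RTR]; 10 /j/ blocks.
From /ṣ/ at 2 leftward: 1 /p/ transparent; word edge.
From /ṣ/ at 12 rightward: 13 /p/ transparent; 14 /ṭ/ is itself a trigger — this domain ends here.
From /ṣ/ at 12 leftward: 11 /e/ → [+RTR]; 10 /j/ blocks.
From /ṭ/ at 14 rightward: 15 /t/ transparent; word edge.
From /ṭ/ at 14 leftward: 13 /p/ transparent; 12 /ṣ/ is itself a trigger — this domain ends here.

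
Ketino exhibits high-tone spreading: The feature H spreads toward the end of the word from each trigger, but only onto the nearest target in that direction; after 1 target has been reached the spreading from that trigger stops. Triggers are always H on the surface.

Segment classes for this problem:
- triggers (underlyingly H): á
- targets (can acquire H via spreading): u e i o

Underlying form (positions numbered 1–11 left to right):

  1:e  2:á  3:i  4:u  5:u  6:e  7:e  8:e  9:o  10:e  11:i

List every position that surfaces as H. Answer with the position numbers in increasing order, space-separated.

From /á/ at 2 rightward: 3 /i/ → H; bound reached.
Targets with no active source: positions 1 4 5 6 7 8 9 10 11 stay [-high tone].

2 3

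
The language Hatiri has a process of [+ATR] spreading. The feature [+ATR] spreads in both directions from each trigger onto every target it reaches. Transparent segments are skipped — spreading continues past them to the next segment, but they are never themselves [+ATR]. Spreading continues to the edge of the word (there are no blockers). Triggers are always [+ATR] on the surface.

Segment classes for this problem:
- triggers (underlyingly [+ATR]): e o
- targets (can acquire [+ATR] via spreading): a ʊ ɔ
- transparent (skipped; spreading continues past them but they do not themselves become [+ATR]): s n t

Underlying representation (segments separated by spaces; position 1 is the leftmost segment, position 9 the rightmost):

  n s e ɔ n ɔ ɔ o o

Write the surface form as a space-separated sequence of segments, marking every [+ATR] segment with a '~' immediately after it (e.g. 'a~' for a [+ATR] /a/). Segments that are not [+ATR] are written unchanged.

From /e/ at 3 rightward: 4 /ɔ/ → [+ATR]; 5 /n/ transparent; 6 /ɔ/ → [+ATR]; 7 /ɔ/ → [+ATR]; 8 /o/ is itself a trigger — this domain ends here.
From /e/ at 3 leftward: 2 /s/ transparent; 1 /n/ transparent; word edge.
From /o/ at 8 rightward: 9 /o/ is itself a trigger — this domain ends here.
From /o/ at 8 leftward: 7 /ɔ/ → [+ATR]; 6 /ɔ/ → [+ATR]; 5 /n/ transparent; 4 /ɔ/ → [+ATR]; 3 /e/ is itself a trigger — this domain ends here.
From /o/ at 9 rightward: word edge.
From /o/ at 9 leftward: 8 /o/ is itself a trigger — this domain ends here.
[+ATR] positions on the surface: 3 4 6 7 8 9.

n s e~ ɔ~ n ɔ~ ɔ~ o~ o~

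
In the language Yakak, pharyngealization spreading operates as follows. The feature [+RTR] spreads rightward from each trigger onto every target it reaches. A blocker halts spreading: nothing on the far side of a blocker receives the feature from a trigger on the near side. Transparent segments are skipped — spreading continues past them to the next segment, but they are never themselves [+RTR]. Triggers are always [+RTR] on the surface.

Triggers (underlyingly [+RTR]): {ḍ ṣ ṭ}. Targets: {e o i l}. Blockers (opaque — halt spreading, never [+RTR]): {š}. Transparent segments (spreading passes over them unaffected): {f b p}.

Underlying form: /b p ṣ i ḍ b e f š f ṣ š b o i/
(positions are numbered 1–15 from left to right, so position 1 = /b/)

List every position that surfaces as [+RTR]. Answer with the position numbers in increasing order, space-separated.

From /ṣ/ at 3 rightward: 4 /i/ → [+RTR]; 5 /ḍ/ is itself a trigger — this domain ends here.
From /ḍ/ at 5 rightward: 6 /b/ transparent; 7 /e/ → [+RTR]; 8 /f/ transparent; 9 /š/ blocks.
From /ṣ/ at 11 rightward: 12 /š/ blocks.
Targets with no active source: positions 14 15 stay [-emphatic].

3 4 5 7 11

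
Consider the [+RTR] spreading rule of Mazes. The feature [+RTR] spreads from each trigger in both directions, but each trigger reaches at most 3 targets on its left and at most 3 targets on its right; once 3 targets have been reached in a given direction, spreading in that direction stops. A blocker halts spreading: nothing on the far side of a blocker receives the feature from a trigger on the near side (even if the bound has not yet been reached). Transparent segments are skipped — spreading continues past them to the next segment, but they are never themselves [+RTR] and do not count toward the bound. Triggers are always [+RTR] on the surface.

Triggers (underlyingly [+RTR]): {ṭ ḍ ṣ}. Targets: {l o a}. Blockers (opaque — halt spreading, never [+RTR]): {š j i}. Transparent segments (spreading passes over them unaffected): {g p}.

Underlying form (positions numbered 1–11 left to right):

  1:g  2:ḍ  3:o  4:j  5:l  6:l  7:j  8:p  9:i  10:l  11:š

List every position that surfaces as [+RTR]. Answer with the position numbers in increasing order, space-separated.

2 3

From /ḍ/ at 2 rightward: 3 /o/ → [+RTR]; 4 /j/ blocks.
From /ḍ/ at 2 leftward: 1 /g/ transparent; word edge.
Targets with no active source: positions 5 6 10 stay [-emphatic].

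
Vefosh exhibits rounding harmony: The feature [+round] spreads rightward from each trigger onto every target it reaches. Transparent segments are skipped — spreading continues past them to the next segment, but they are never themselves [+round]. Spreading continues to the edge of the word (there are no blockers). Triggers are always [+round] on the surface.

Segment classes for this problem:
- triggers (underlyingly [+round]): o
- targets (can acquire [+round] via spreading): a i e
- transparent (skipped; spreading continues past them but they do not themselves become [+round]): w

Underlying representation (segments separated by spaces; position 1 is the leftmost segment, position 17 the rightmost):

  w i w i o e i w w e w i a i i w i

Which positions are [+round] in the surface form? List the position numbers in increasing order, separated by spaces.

5 6 7 10 12 13 14 15 17

From /o/ at 5 rightward: 6 /e/ → [+round]; 7 /i/ → [+round]; 8 /w/ transparent; 9 /w/ transparent; 10 /e/ → [+round]; 11 /w/ transparent; 12 /i/ → [+round]; 13 /a/ → [+round]; 14 /i/ → [+round]; 15 /i/ → [+round]; 16 /w/ transparent; 17 /i/ → [+round]; word edge.
Targets with no active source: positions 2 4 stay [-round].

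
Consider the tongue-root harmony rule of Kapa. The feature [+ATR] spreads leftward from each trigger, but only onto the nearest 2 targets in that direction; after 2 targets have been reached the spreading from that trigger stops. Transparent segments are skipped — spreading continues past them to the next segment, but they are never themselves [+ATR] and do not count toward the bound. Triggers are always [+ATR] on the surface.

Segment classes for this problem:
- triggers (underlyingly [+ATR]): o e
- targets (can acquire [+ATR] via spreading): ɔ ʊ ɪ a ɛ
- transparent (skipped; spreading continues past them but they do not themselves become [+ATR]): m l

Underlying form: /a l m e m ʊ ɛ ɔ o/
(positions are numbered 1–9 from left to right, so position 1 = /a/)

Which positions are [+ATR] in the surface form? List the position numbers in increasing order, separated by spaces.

1 4 7 8 9

From /e/ at 4 leftward: 3 /m/ transparent; 2 /l/ transparent; 1 /a/ → [+ATR]; word edge.
From /o/ at 9 leftward: 8 /ɔ/ → [+ATR]; 7 /ɛ/ → [+ATR]; bound reached.
Target with no active source: position 6 stays [-ATR].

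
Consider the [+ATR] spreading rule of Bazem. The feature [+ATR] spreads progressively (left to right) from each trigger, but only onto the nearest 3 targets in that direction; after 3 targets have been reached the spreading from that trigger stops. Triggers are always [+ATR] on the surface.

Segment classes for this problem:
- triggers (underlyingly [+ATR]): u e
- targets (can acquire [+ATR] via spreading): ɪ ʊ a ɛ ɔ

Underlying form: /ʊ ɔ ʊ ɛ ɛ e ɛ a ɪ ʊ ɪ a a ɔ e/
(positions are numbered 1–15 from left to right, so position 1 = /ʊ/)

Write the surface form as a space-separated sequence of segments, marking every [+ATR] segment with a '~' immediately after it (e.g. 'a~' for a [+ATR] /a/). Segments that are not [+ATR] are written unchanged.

ʊ ɔ ʊ ɛ ɛ e~ ɛ~ a~ ɪ~ ʊ ɪ a a ɔ e~

From /e/ at 6 rightward: 7 /ɛ/ → [+ATR]; 8 /a/ → [+ATR]; 9 /ɪ/ → [+ATR]; bound reached.
From /e/ at 15 rightward: word edge.
Targets with no active source: positions 1 2 3 4 5 10 11 12 13 14 stay [-ATR].
[+ATR] positions on the surface: 6 7 8 9 15.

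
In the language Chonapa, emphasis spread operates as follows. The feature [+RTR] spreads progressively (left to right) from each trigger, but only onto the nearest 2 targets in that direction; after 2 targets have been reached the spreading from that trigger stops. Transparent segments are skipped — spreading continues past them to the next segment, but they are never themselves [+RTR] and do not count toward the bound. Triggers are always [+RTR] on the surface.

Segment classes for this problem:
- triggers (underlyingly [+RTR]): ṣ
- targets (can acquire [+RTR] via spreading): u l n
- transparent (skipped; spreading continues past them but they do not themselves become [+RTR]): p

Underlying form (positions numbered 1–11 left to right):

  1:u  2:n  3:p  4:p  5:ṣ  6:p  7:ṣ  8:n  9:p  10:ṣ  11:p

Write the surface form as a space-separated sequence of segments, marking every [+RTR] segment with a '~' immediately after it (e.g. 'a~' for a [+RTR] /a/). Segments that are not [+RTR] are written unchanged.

From /ṣ/ at 5 rightward: 6 /p/ transparent; 7 /ṣ/ is itself a trigger — this domain ends here.
From /ṣ/ at 7 rightward: 8 /n/ → [+RTR]; 9 /p/ transparent; 10 /ṣ/ is itself a trigger — this domain ends here.
From /ṣ/ at 10 rightward: 11 /p/ transparent; word edge.
Targets with no active source: positions 1 2 stay [-emphatic].
[+RTR] positions on the surface: 5 7 8 10.

u n p p ṣ~ p ṣ~ n~ p ṣ~ p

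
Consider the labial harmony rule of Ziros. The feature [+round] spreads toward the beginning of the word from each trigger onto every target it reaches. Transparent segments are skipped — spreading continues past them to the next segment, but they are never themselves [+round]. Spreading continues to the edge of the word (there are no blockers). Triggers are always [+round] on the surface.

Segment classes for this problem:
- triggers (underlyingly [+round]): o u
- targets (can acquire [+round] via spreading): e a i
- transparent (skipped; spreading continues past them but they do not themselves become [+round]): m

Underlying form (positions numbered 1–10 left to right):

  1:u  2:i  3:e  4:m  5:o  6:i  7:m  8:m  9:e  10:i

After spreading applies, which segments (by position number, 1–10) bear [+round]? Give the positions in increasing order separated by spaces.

From /u/ at 1 leftward: word edge.
From /o/ at 5 leftward: 4 /m/ transparent; 3 /e/ → [+round]; 2 /i/ → [+round]; 1 /u/ is itself a trigger — this domain ends here.
Targets with no active source: positions 6 9 10 stay [-round].

1 2 3 5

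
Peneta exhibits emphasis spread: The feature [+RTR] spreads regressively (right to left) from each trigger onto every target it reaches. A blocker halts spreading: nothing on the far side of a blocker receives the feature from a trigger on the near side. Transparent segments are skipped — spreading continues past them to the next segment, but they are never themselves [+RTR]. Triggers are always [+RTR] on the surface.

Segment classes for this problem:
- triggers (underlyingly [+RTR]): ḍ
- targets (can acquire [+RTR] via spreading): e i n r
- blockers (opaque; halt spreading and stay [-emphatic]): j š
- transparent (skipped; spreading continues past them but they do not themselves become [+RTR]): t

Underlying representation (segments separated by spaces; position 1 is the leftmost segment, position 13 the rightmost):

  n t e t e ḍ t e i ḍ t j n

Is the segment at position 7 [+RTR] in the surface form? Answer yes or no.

From /ḍ/ at 6 leftward: 5 /e/ → [+RTR]; 4 /t/ transparent; 3 /e/ → [+RTR]; 2 /t/ transparent; 1 /n/ → [+RTR]; word edge.
From /ḍ/ at 10 leftward: 9 /i/ → [+RTR]; 8 /e/ → [+RTR]; 7 /t/ transparent; 6 /ḍ/ is itself a trigger — this domain ends here.
Target with no active source: position 13 stays [-emphatic].
[+RTR] positions on the surface: 1 3 5 6 8 9 10.

no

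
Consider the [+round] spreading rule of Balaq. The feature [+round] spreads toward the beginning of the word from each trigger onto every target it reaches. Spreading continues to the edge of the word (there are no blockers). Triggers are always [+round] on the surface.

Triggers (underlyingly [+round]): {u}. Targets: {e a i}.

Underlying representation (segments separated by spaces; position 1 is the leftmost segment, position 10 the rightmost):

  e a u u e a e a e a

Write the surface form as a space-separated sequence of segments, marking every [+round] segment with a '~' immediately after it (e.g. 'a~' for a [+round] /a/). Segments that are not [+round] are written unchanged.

From /u/ at 3 leftward: 2 /a/ → [+round]; 1 /e/ → [+round]; word edge.
From /u/ at 4 leftward: 3 /u/ is itself a trigger — this domain ends here.
Targets with no active source: positions 5 6 7 8 9 10 stay [-round].
[+round] positions on the surface: 1 2 3 4.

e~ a~ u~ u~ e a e a e a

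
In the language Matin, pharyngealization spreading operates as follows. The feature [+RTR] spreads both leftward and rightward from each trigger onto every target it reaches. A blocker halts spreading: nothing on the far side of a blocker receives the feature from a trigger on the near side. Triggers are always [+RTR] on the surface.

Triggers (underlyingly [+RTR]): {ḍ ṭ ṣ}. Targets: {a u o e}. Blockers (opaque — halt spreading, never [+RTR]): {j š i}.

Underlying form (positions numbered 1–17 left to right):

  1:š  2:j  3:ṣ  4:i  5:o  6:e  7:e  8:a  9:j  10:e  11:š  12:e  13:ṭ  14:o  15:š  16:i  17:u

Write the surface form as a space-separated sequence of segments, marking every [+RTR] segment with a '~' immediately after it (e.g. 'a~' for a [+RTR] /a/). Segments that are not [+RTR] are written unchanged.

From /ṣ/ at 3 rightward: 4 /i/ blocks.
From /ṣ/ at 3 leftward: 2 /j/ blocks.
From /ṭ/ at 13 rightward: 14 /o/ → [+RTR]; 15 /š/ blocks.
From /ṭ/ at 13 leftward: 12 /e/ → [+RTR]; 11 /š/ blocks.
Targets with no active source: positions 5 6 7 8 10 17 stay [-emphatic].
[+RTR] positions on the surface: 3 12 13 14.

š j ṣ~ i o e e a j e š e~ ṭ~ o~ š i u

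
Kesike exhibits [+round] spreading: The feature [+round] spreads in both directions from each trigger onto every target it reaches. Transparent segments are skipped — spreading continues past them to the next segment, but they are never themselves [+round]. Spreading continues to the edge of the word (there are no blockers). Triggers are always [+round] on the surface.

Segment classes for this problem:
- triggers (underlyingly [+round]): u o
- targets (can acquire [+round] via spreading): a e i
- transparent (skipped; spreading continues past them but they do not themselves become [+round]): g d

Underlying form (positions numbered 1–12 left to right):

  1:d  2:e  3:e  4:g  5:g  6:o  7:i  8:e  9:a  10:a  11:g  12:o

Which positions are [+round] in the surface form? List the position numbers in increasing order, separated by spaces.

From /o/ at 6 rightward: 7 /i/ → [+round]; 8 /e/ → [+round]; 9 /a/ → [+round]; 10 /a/ → [+round]; 11 /g/ transparent; 12 /o/ is itself a trigger — this domain ends here.
From /o/ at 6 leftward: 5 /g/ transparent; 4 /g/ transparent; 3 /e/ → [+round]; 2 /e/ → [+round]; 1 /d/ transparent; word edge.
From /o/ at 12 rightward: word edge.
From /o/ at 12 leftward: 11 /g/ transparent; 10 /a/ → [+round]; 9 /a/ → [+round]; 8 /e/ → [+round]; 7 /i/ → [+round]; 6 /o/ is itself a trigger — this domain ends here.

2 3 6 7 8 9 10 12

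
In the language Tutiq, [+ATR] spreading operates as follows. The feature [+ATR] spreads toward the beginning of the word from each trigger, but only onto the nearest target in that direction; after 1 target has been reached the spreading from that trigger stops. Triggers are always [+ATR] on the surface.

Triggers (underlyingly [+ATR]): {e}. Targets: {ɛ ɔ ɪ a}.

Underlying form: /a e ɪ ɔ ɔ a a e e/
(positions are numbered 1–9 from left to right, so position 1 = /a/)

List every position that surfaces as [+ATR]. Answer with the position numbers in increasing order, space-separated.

From /e/ at 2 leftward: 1 /a/ → [+ATR]; bound reached.
From /e/ at 8 leftward: 7 /a/ → [+ATR]; bound reached.
From /e/ at 9 leftward: 8 /e/ is itself a trigger — this domain ends here.
Targets with no active source: positions 3 4 5 6 stay [-ATR].

1 2 7 8 9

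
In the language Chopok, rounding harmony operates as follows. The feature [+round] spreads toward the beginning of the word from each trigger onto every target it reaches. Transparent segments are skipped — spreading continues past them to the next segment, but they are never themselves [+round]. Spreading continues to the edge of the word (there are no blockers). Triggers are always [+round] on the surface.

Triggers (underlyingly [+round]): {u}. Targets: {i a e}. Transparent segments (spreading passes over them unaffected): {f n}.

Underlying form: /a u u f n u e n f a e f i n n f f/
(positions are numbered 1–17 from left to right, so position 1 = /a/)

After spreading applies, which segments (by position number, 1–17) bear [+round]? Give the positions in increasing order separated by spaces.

1 2 3 6

From /u/ at 2 leftward: 1 /a/ → [+round]; word edge.
From /u/ at 3 leftward: 2 /u/ is itself a trigger — this domain ends here.
From /u/ at 6 leftward: 5 /n/ transparent; 4 /f/ transparent; 3 /u/ is itself a trigger — this domain ends here.
Targets with no active source: positions 7 10 11 13 stay [-round].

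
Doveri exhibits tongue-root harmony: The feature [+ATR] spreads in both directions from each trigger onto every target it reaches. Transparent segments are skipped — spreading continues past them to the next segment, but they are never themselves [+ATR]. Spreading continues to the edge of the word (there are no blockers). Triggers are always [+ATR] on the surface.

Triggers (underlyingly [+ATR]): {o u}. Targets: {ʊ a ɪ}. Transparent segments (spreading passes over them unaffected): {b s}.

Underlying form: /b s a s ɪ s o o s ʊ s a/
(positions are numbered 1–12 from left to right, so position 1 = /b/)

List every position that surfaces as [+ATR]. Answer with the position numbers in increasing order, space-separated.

3 5 7 8 10 12

From /o/ at 7 rightward: 8 /o/ is itself a trigger — this domain ends here.
From /o/ at 7 leftward: 6 /s/ transparent; 5 /ɪ/ → [+ATR]; 4 /s/ transparent; 3 /a/ → [+ATR]; 2 /s/ transparent; 1 /b/ transparent; word edge.
From /o/ at 8 rightward: 9 /s/ transparent; 10 /ʊ/ → [+ATR]; 11 /s/ transparent; 12 /a/ → [+ATR]; word edge.
From /o/ at 8 leftward: 7 /o/ is itself a trigger — this domain ends here.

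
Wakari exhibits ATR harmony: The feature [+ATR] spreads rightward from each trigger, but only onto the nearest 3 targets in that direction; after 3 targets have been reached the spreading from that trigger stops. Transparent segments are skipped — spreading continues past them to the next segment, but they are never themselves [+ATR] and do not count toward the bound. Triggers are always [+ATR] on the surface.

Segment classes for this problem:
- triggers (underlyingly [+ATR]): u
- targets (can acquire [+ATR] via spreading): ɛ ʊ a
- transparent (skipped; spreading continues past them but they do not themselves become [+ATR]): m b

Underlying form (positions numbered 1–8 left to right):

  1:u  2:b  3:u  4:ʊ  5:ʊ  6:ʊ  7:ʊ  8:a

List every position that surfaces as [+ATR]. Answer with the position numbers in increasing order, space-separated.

1 3 4 5 6

From /u/ at 1 rightward: 2 /b/ transparent; 3 /u/ is itself a trigger — this domain ends here.
From /u/ at 3 rightward: 4 /ʊ/ → [+ATR]; 5 /ʊ/ → [+ATR]; 6 /ʊ/ → [+ATR]; bound reached.
Targets with no active source: positions 7 8 stay [-ATR].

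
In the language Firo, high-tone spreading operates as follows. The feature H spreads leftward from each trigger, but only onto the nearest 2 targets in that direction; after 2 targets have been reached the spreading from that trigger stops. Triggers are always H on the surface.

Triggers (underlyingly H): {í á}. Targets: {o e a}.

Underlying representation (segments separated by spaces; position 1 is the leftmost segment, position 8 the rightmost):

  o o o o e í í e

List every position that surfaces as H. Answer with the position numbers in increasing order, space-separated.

4 5 6 7

From /í/ at 6 leftward: 5 /e/ → H; 4 /o/ → H; bound reached.
From /í/ at 7 leftward: 6 /í/ is itself a trigger — this domain ends here.
Targets with no active source: positions 1 2 3 8 stay [-high tone].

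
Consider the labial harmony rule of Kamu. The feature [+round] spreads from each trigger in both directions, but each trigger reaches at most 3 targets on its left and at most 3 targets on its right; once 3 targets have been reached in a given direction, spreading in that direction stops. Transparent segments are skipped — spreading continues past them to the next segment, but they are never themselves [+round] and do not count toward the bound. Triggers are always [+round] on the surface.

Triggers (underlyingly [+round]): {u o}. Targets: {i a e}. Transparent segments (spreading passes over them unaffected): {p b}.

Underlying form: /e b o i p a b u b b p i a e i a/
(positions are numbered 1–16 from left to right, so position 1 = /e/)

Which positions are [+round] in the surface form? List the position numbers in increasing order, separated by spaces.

1 3 4 6 8 12 13 14

From /o/ at 3 rightward: 4 /i/ → [+round]; 5 /p/ transparent; 6 /a/ → [+round]; 7 /b/ transparent; 8 /u/ is itself a trigger — this domain ends here.
From /o/ at 3 leftward: 2 /b/ transparent; 1 /e/ → [+round]; word edge.
From /u/ at 8 rightward: 9 /b/ transparent; 10 /b/ transparent; 11 /p/ transparent; 12 /i/ → [+round]; 13 /a/ → [+round]; 14 /e/ → [+round]; bound reached.
From /u/ at 8 leftward: 7 /b/ transparent; 6 /a/ → [+round]; 5 /p/ transparent; 4 /i/ → [+round]; 3 /o/ is itself a trigger — this domain ends here.
Targets with no active source: positions 15 16 stay [-round].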